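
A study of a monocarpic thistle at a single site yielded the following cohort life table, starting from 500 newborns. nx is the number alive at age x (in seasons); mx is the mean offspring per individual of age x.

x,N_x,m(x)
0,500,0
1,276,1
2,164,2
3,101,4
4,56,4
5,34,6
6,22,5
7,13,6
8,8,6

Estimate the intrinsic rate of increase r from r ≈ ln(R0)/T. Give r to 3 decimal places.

0.357

lx = nx/n0 = nx/500: 1, 0.552, 0.328, 0.202, 0.112, 0.068, 0.044, 0.026, 0.016
R0 = Σ lx·mx = 0 + 0.552 + 0.656 + 0.808 + 0.448 + 0.408 + 0.22 + 0.156 + 0.096 = 3.344
Σ x·lx·mx = 11.3; T = 11.3/3.344 = 3.37919…
r ≈ ln(R0)/T = ln(3.344)/3.37919… = 0.35724… → 0.357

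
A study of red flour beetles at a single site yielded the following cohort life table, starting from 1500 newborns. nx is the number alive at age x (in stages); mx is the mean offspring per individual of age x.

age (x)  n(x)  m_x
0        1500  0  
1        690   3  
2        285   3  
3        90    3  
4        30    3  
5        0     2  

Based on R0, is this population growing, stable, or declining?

growing

lx = nx/n0 = nx/1500: 1, 0.46, 0.19, 0.06, 0.02, 0
R0 = Σ lx·mx = 0 + 1.38 + 0.57 + 0.18 + 0.06 + 0 = 2.19
R0 > 1, so the population is growing.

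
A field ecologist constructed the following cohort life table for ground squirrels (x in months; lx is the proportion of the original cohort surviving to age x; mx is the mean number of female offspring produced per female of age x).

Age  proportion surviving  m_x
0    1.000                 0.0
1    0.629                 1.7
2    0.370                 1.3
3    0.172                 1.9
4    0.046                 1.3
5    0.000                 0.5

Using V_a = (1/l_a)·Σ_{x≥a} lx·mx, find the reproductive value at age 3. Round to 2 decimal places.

2.25

lx·mx for x ≥ 3: 0.3268, 0.0598, 0 → sum = 0.3866
V_3 = 0.3866 / l_3 = 0.3866 / 0.172 = 2.247674… → 2.25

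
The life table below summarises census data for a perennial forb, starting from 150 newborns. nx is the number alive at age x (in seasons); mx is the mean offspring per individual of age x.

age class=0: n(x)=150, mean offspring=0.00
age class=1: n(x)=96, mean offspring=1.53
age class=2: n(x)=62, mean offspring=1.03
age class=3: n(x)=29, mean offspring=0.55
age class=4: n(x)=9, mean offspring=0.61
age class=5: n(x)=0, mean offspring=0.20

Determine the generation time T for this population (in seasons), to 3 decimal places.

lx = nx/n0 = nx/150: 1, 0.64, 0.41333…, 0.19333…, 0.06, 0
lx·mx: 0, 0.9792, 0.425733…, 0.106333…, 0.0366, 0 → R0 = 1.547867…
x·lx·mx: 0, 0.9792, 0.851467…, 0.319…, 0.1464, 0 → Σ = 2.296067…
T = 2.296067… / 1.547867… = 1.483375… → 1.483

1.483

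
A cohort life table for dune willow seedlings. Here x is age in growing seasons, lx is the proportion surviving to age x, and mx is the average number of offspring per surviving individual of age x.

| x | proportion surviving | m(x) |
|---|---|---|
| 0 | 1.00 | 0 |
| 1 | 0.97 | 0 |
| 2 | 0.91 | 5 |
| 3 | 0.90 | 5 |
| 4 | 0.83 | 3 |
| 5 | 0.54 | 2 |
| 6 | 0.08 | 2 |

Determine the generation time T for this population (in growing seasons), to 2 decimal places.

lx·mx: 0, 0, 4.55, 4.5, 2.49, 1.08, 0.16 → R0 = 12.78
x·lx·mx: 0, 0, 9.1, 13.5, 9.96, 5.4, 0.96 → Σ = 38.92
T = 38.92 / 12.78 = 3.045383… → 3.05

3.05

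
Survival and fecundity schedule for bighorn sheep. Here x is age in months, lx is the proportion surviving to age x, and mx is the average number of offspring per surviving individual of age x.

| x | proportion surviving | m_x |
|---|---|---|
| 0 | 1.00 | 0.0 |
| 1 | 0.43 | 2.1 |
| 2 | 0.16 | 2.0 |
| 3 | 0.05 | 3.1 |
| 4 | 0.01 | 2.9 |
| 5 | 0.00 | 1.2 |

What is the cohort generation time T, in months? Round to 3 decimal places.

lx·mx: 0, 0.903, 0.32, 0.155, 0.029, 0 → R0 = 1.407
x·lx·mx: 0, 0.903, 0.64, 0.465, 0.116, 0 → Σ = 2.124
T = 2.124 / 1.407 = 1.509595… → 1.510

1.510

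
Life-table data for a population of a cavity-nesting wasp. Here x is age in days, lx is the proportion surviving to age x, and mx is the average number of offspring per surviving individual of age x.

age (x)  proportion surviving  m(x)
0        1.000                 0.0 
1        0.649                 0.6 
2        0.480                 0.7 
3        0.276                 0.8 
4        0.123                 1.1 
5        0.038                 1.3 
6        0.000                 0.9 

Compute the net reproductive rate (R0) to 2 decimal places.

lx·mx by age: 0, 0.3894, 0.336, 0.2208, 0.1353, 0.0494, 0
R0 = Σ lx·mx = 1.1309 → 1.13

1.13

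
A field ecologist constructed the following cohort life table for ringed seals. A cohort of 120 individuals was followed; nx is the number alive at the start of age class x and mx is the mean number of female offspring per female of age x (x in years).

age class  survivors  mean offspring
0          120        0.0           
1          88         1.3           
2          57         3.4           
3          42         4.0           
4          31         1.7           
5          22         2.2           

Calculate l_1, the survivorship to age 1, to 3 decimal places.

0.733

l_1 = n_1/n_0 = 88/120 = 0.733333… → 0.733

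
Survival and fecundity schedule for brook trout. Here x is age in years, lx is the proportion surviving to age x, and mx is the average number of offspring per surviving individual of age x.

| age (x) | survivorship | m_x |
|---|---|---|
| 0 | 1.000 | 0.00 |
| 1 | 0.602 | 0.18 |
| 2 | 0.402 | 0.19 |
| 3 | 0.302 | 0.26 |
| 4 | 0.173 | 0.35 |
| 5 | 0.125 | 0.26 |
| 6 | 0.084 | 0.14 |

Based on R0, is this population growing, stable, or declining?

declining

R0 = Σ lx·mx = 0 + 0.10836 + 0.07638 + 0.07852 + 0.06055 + 0.0325 + 0.01176 = 0.36807
R0 < 1, so the population is declining.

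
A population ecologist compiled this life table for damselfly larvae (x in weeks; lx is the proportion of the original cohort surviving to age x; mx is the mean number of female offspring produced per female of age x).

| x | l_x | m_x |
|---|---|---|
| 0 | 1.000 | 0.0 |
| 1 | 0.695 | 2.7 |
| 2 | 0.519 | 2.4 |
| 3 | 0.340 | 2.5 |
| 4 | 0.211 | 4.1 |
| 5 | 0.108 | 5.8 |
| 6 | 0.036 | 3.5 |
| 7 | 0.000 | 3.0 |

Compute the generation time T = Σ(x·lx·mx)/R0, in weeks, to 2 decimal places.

2.55

lx·mx: 0, 1.8765, 1.2456, 0.85, 0.8651, 0.6264, 0.126, 0 → R0 = 5.5896
x·lx·mx: 0, 1.8765, 2.4912, 2.55, 3.4604, 3.132, 0.756, 0 → Σ = 14.2661
T = 14.2661 / 5.5896 = 2.552258… → 2.55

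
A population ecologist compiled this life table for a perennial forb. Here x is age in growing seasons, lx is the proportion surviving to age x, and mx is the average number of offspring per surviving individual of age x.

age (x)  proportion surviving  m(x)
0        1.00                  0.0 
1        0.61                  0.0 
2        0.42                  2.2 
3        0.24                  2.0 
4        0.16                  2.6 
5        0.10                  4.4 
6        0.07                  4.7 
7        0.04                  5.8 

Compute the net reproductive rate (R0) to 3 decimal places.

2.821

lx·mx by age: 0, 0, 0.924, 0.48, 0.416, 0.44, 0.329, 0.232
R0 = Σ lx·mx = 2.821 → 2.821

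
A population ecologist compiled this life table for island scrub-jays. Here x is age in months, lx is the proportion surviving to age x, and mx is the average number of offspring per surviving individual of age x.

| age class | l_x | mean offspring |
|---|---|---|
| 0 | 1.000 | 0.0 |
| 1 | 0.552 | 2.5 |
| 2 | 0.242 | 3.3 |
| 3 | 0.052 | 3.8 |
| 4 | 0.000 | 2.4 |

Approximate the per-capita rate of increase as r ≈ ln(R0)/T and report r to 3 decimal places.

R0 = Σ lx·mx = 0 + 1.38 + 0.7986 + 0.1976 + 0 = 2.3762
Σ x·lx·mx = 3.57; T = 3.57/2.3762 = 1.5024…
r ≈ ln(R0)/T = ln(2.3762)/1.5024… = 0.57608… → 0.576

0.576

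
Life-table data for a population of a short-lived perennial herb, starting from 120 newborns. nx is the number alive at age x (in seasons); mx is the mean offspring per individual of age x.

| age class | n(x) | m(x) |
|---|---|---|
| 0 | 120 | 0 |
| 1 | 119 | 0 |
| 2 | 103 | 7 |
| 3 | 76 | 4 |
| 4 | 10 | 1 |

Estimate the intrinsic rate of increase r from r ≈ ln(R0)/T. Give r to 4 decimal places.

0.9315

lx = nx/n0 = nx/120: 1, 0.99167…, 0.85833…, 0.63333…, 0.08333…
R0 = Σ lx·mx = 0 + 0 + 6.00833… + 2.53333… + 0.08333… = 8.625…
Σ x·lx·mx = 19.95…; T = 19.95…/8.625… = 2.31304…
r ≈ ln(R0)/T = ln(8.625…)/2.31304… = 0.931528… → 0.9315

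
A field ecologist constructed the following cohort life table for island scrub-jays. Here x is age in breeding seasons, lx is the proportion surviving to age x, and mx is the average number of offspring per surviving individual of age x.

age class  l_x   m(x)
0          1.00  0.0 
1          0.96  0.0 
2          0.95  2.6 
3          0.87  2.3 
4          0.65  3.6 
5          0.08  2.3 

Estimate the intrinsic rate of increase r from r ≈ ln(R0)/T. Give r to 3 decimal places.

0.641

R0 = Σ lx·mx = 0 + 0 + 2.47 + 2.001 + 2.34 + 0.184 = 6.995
Σ x·lx·mx = 21.223; T = 21.223/6.995 = 3.03402…
r ≈ ln(R0)/T = ln(6.995)/3.03402… = 0.64113… → 0.641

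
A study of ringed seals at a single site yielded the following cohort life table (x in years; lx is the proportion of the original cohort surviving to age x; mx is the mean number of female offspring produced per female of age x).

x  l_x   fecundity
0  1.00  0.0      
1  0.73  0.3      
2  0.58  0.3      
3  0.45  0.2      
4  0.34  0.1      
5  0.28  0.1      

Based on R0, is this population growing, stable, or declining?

R0 = Σ lx·mx = 0 + 0.219 + 0.174 + 0.09 + 0.034 + 0.028 = 0.545
R0 < 1, so the population is declining.

declining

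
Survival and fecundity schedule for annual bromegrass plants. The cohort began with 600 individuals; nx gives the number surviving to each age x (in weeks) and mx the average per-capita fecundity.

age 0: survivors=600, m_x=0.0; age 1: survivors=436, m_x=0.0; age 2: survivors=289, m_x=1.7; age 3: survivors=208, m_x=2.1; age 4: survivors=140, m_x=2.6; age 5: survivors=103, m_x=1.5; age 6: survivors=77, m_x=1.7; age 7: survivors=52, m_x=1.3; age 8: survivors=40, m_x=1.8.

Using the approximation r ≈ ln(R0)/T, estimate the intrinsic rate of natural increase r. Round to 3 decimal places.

0.284

lx = nx/n0 = nx/600: 1, 0.72667…, 0.48167…, 0.34667…, 0.23333…, 0.17167…, 0.12833…, 0.08667…, 0.06667…
R0 = Σ lx·mx = 0 + 0 + 0.81883… + 0.728… + 0.60667… + 0.2575… + 0.21817… + 0.11267… + 0.12… = 2.861833…
Σ x·lx·mx = 10.5935…; T = 10.5935…/2.861833… = 3.70165…
r ≈ ln(R0)/T = ln(2.861833…)/3.70165… = 0.28405… → 0.284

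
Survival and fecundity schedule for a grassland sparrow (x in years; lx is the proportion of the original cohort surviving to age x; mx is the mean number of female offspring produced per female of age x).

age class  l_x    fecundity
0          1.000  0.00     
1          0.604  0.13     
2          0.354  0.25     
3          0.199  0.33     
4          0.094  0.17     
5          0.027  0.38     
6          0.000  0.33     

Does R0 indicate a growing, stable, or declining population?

declining

R0 = Σ lx·mx = 0 + 0.07852 + 0.0885 + 0.06567 + 0.01598 + 0.01026 + 0 = 0.25893
R0 < 1, so the population is declining.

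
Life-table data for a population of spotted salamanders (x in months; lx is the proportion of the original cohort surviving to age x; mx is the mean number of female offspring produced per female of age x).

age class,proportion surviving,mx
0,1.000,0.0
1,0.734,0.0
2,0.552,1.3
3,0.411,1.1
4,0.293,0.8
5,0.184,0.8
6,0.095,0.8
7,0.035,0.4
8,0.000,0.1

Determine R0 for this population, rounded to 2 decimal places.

1.64

lx·mx by age: 0, 0, 0.7176, 0.4521, 0.2344, 0.1472, 0.076, 0.014, 0
R0 = Σ lx·mx = 1.6413 → 1.64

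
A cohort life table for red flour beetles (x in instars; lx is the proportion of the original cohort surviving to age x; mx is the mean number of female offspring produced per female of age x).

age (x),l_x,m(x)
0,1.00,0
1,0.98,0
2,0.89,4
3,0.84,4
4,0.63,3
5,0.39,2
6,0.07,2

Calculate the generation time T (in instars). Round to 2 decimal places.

lx·mx: 0, 0, 3.56, 3.36, 1.89, 0.78, 0.14 → R0 = 9.73
x·lx·mx: 0, 0, 7.12, 10.08, 7.56, 3.9, 0.84 → Σ = 29.5
T = 29.5 / 9.73 = 3.03186… → 3.03

3.03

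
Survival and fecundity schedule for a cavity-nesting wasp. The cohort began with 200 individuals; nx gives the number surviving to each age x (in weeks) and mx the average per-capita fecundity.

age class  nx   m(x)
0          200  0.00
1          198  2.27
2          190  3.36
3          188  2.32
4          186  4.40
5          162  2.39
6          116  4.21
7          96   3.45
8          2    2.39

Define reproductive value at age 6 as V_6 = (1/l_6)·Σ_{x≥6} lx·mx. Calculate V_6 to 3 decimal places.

lx = nx/n0 = nx/200: 1, 0.99, 0.95, 0.94, 0.93, 0.81, 0.58, 0.48, 0.01
lx·mx for x ≥ 6: 2.4418, 1.656, 0.0239 → sum = 4.1217
V_6 = 4.1217 / l_6 = 4.1217 / 0.58 = 7.106379… → 7.106

7.106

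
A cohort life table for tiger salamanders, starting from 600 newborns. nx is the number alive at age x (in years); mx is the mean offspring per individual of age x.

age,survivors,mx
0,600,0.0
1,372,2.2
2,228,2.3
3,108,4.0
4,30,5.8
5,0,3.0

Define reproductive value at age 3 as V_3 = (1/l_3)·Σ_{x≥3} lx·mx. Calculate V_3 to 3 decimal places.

lx = nx/n0 = nx/600: 1, 0.62, 0.38, 0.18, 0.05, 0
lx·mx for x ≥ 3: 0.72, 0.29, 0 → sum = 1.01
V_3 = 1.01 / l_3 = 1.01 / 0.18 = 5.611111… → 5.611

5.611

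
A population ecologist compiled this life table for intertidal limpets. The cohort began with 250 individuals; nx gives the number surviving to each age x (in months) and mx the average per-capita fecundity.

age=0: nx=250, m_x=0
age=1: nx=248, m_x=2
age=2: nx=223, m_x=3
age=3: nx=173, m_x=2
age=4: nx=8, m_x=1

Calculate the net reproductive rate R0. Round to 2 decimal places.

lx = nx/n0 = nx/250: 1, 0.992, 0.892, 0.692, 0.032
lx·mx by age: 0, 1.984, 2.676, 1.384, 0.032
R0 = Σ lx·mx = 6.076 → 6.08

6.08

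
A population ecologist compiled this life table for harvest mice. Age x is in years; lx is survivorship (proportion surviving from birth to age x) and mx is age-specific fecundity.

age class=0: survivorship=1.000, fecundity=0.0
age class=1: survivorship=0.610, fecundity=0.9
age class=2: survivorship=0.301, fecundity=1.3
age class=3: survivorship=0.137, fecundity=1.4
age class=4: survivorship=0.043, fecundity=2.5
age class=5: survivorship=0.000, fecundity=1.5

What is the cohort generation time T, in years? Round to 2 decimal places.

1.89

lx·mx: 0, 0.549, 0.3913, 0.1918, 0.1075, 0 → R0 = 1.2396
x·lx·mx: 0, 0.549, 0.7826, 0.5754, 0.43, 0 → Σ = 2.337
T = 2.337 / 1.2396 = 1.885286… → 1.89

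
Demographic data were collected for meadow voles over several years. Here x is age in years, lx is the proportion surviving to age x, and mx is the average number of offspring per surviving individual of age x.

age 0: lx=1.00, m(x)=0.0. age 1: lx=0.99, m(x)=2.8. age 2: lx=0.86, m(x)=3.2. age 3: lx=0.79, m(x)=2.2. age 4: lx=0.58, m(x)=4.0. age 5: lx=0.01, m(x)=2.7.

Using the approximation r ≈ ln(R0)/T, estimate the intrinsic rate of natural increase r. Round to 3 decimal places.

0.949

R0 = Σ lx·mx = 0 + 2.772 + 2.752 + 1.738 + 2.32 + 0.027 = 9.609
Σ x·lx·mx = 22.905; T = 22.905/9.609 = 2.3837…
r ≈ ln(R0)/T = ln(9.609)/2.3837… = 0.94924… → 0.949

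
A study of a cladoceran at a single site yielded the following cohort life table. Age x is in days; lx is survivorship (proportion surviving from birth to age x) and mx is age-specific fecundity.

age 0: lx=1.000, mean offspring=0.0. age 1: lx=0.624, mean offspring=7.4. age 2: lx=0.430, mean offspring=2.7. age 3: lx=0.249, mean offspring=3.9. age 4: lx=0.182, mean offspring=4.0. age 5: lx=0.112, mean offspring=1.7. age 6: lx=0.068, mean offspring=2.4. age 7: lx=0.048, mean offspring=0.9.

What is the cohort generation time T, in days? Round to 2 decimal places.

1.90

lx·mx: 0, 4.6176, 1.161, 0.9711, 0.728, 0.1904, 0.1632, 0.0432 → R0 = 7.8745
x·lx·mx: 0, 4.6176, 2.322, 2.9133, 2.912, 0.952, 0.9792, 0.3024 → Σ = 14.9985
T = 14.9985 / 7.8745 = 1.904692… → 1.90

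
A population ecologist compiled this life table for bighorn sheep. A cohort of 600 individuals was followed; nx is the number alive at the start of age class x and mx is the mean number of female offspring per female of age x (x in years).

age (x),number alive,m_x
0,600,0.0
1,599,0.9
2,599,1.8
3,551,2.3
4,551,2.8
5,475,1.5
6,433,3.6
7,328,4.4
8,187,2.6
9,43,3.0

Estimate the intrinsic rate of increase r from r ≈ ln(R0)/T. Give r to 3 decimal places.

lx = nx/n0 = nx/600: 1, 0.99833…, 0.99833…, 0.91833…, 0.91833…, 0.79167…, 0.72167…, 0.54667…, 0.31167…, 0.07167…
R0 = Σ lx·mx = 0 + 0.8985… + 1.797… + 2.11217… + 2.57133… + 1.1875… + 2.598… + 2.40533… + 0.81033… + 0.215… = 14.595167…
Σ x·lx·mx = 67.894833…; T = 67.894833…/14.595167… = 4.65187…
r ≈ ln(R0)/T = ln(14.595167…)/4.65187… = 0.57626… → 0.576

0.576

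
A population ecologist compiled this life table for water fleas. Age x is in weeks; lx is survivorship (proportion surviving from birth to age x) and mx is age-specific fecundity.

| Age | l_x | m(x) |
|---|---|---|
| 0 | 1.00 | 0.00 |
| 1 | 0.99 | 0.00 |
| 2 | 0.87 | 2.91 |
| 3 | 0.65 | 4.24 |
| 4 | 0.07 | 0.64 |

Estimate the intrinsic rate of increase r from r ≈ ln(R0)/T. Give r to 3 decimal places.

R0 = Σ lx·mx = 0 + 0 + 2.5317 + 2.756 + 0.0448 = 5.3325
Σ x·lx·mx = 13.5106; T = 13.5106/5.3325 = 2.53363…
r ≈ ln(R0)/T = ln(5.3325)/2.53363… = 0.66064… → 0.661

0.661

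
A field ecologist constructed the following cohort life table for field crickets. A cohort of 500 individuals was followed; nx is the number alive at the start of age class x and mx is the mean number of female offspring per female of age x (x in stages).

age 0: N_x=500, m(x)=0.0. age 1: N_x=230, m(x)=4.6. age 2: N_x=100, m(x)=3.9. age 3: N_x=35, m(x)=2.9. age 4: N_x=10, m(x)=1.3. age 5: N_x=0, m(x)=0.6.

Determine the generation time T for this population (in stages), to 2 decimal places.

1.40

lx = nx/n0 = nx/500: 1, 0.46, 0.2, 0.07, 0.02, 0
lx·mx: 0, 2.116, 0.78, 0.203, 0.026, 0 → R0 = 3.125
x·lx·mx: 0, 2.116, 1.56, 0.609, 0.104, 0 → Σ = 4.389
T = 4.389 / 3.125 = 1.40448 → 1.40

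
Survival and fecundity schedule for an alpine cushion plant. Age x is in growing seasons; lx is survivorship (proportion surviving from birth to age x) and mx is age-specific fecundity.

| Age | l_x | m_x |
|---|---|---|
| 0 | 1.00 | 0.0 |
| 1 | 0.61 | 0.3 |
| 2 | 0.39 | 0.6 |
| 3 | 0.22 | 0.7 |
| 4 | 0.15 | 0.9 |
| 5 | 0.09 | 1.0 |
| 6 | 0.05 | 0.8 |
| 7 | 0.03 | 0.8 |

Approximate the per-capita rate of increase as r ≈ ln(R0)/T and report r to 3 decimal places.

-0.052

R0 = Σ lx·mx = 0 + 0.183 + 0.234 + 0.154 + 0.135 + 0.09 + 0.04 + 0.024 = 0.86
Σ x·lx·mx = 2.511; T = 2.511/0.86 = 2.91977…
r ≈ ln(R0)/T = ln(0.86)/2.91977… = -0.05166… → -0.052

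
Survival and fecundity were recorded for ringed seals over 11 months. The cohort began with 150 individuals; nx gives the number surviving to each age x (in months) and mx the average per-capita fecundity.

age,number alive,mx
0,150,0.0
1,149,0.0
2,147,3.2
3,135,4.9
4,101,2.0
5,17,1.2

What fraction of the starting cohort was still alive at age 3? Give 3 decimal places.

l_3 = n_3/n_0 = 135/150 = 0.9 → 0.900

0.900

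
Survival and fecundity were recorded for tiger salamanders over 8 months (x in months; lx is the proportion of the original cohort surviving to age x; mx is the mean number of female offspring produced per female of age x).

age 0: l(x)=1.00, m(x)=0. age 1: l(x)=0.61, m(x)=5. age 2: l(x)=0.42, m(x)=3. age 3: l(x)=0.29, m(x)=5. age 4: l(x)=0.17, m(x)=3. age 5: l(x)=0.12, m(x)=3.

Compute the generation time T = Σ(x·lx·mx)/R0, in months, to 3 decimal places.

lx·mx: 0, 3.05, 1.26, 1.45, 0.51, 0.36 → R0 = 6.63
x·lx·mx: 0, 3.05, 2.52, 4.35, 2.04, 1.8 → Σ = 13.76
T = 13.76 / 6.63 = 2.075415… → 2.075

2.075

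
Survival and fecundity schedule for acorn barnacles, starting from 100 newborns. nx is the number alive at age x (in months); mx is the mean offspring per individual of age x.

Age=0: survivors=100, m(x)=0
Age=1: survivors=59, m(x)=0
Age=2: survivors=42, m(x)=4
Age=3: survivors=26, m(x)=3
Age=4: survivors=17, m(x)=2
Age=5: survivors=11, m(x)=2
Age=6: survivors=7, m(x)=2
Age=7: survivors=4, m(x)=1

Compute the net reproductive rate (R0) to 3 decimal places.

lx = nx/n0 = nx/100: 1, 0.59, 0.42, 0.26, 0.17, 0.11, 0.07, 0.04
lx·mx by age: 0, 0, 1.68, 0.78, 0.34, 0.22, 0.14, 0.04
R0 = Σ lx·mx = 3.2 → 3.200

3.200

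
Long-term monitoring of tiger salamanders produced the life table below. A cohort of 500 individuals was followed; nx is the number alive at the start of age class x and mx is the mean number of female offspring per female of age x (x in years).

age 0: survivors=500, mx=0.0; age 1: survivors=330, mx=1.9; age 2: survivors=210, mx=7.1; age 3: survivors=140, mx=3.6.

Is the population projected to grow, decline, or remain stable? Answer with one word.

growing

lx = nx/n0 = nx/500: 1, 0.66, 0.42, 0.28
R0 = Σ lx·mx = 0 + 1.254 + 2.982 + 1.008 = 5.244
R0 > 1, so the population is growing.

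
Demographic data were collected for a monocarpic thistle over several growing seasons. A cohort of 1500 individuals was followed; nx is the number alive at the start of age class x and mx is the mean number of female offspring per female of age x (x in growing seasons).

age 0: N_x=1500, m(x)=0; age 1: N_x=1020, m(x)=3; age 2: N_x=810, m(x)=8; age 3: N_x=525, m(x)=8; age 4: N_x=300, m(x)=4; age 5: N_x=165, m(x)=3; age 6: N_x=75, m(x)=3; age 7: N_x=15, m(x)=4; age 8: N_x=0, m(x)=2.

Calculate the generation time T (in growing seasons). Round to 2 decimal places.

lx = nx/n0 = nx/1500: 1, 0.68, 0.54, 0.35, 0.2, 0.11, 0.05, 0.01, 0
lx·mx: 0, 2.04, 4.32, 2.8, 0.8, 0.33, 0.15, 0.04, 0 → R0 = 10.48
x·lx·mx: 0, 2.04, 8.64, 8.4, 3.2, 1.65, 0.9, 0.28, 0 → Σ = 25.11
T = 25.11 / 10.48 = 2.395992… → 2.40

2.40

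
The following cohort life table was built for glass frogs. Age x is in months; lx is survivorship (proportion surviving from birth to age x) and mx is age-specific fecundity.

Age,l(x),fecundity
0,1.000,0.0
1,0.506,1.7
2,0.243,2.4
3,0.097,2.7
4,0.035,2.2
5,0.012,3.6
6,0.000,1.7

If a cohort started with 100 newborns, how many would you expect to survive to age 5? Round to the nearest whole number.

Expected survivors = N0 · l_5 = 100 × 0.012 = 1.2 → 1

1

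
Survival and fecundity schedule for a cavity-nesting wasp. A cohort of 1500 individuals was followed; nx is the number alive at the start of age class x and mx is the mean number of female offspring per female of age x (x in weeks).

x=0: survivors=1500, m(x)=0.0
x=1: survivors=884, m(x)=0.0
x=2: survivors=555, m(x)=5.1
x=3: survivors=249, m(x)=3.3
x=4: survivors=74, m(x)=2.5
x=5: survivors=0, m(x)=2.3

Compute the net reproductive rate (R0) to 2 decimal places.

2.56

lx = nx/n0 = nx/1500: 1, 0.58933…, 0.37, 0.166, 0.04933…, 0
lx·mx by age: 0, 0, 1.887, 0.5478, 0.123333…, 0
R0 = Σ lx·mx = 2.558133… → 2.56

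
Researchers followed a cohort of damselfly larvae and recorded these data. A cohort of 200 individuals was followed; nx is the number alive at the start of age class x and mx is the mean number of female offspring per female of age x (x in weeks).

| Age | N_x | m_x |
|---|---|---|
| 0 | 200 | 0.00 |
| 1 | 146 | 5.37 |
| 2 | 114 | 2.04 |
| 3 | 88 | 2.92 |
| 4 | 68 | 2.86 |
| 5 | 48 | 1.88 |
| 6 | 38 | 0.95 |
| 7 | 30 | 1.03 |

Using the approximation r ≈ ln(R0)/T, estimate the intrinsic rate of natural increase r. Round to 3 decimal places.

lx = nx/n0 = nx/200: 1, 0.73, 0.57, 0.44, 0.34, 0.24, 0.19, 0.15
R0 = Σ lx·mx = 0 + 3.9201 + 1.1628 + 1.2848 + 0.9724 + 0.4512 + 0.1805 + 0.1545 = 8.1263
Σ x·lx·mx = 18.4102; T = 18.4102/8.1263 = 2.26551…
r ≈ ln(R0)/T = ln(8.1263)/2.26551… = 0.92478… → 0.925

0.925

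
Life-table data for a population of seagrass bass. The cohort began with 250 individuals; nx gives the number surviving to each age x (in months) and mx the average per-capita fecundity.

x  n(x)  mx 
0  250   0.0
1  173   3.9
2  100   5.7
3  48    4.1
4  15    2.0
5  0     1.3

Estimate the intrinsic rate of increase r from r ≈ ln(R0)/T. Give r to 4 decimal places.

lx = nx/n0 = nx/250: 1, 0.692, 0.4, 0.192, 0.06, 0
R0 = Σ lx·mx = 0 + 2.6988 + 2.28 + 0.7872 + 0.12 + 0 = 5.886
Σ x·lx·mx = 10.1004; T = 10.1004/5.886 = 1.716…
r ≈ ln(R0)/T = ln(5.886)/1.716… = 1.032968… → 1.0330

1.0330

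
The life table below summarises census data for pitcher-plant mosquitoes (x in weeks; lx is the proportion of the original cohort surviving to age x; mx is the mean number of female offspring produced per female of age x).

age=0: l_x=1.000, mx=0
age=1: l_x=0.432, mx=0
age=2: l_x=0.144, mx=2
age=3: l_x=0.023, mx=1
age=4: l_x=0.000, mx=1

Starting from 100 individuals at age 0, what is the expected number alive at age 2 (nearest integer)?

14

Expected survivors = N0 · l_2 = 100 × 0.144 = 14.4 → 14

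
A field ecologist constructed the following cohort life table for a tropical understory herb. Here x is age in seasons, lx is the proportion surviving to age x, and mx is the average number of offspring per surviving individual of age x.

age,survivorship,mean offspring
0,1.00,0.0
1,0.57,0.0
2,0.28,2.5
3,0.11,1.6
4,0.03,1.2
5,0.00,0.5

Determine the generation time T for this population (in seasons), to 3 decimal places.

lx·mx: 0, 0, 0.7, 0.176, 0.036, 0 → R0 = 0.912
x·lx·mx: 0, 0, 1.4, 0.528, 0.144, 0 → Σ = 2.072
T = 2.072 / 0.912 = 2.27193… → 2.272

2.272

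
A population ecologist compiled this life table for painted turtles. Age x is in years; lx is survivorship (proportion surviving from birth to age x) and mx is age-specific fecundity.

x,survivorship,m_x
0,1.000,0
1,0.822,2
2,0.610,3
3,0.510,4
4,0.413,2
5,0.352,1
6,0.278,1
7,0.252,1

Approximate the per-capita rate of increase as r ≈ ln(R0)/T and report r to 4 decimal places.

R0 = Σ lx·mx = 0 + 1.644 + 1.83 + 2.04 + 0.826 + 0.352 + 0.278 + 0.252 = 7.222
Σ x·lx·mx = 19.92; T = 19.92/7.222 = 2.75824…
r ≈ ln(R0)/T = ln(7.222)/2.75824… = 0.71681… → 0.7168

0.7168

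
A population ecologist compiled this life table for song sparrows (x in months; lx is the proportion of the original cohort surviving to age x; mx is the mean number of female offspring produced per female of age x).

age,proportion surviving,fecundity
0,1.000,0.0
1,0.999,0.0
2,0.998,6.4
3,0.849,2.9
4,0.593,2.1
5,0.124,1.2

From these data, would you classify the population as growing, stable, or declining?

growing

R0 = Σ lx·mx = 0 + 0 + 6.3872 + 2.4621 + 1.2453 + 0.1488 = 10.2434
R0 > 1, so the population is growing.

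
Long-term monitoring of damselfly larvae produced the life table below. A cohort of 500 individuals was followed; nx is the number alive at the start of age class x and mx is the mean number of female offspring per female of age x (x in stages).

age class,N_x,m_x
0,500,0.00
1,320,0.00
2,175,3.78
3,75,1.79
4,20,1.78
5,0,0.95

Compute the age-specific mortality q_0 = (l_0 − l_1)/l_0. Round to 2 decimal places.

lx = nx/n0 = nx/500: 1, 0.64, 0.35, 0.15, 0.04, 0
q_0 = (l_0 − l_1) / l_0 = (1 − 0.64) / 1
     = 0.36 / 1 = 0.36 → 0.36

0.36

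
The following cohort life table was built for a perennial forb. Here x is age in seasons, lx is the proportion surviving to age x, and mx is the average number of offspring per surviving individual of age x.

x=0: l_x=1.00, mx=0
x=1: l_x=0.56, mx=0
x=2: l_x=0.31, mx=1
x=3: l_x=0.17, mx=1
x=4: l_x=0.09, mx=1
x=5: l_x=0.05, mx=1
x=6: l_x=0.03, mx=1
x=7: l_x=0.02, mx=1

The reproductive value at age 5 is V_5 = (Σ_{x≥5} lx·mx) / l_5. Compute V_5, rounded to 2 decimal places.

lx·mx for x ≥ 5: 0.05, 0.03, 0.02 → sum = 0.1
V_5 = 0.1 / l_5 = 0.1 / 0.05 = 2 → 2.00

2.00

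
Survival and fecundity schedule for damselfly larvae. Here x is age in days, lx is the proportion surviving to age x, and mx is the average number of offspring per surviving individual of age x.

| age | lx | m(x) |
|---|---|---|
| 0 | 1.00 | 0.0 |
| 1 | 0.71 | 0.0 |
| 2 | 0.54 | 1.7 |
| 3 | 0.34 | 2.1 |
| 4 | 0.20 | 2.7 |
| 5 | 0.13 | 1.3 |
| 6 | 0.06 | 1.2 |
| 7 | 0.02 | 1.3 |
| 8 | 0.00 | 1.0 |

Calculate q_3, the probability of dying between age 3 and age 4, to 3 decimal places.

q_3 = (l_3 − l_4) / l_3 = (0.34 − 0.2) / 0.34
     = 0.14 / 0.34 = 0.411765… → 0.412

0.412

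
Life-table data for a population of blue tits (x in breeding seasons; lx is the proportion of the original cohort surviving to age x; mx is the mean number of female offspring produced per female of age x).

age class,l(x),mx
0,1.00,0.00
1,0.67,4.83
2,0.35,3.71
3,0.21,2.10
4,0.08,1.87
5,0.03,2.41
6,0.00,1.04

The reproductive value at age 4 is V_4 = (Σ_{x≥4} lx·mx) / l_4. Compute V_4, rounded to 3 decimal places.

lx·mx for x ≥ 4: 0.1496, 0.0723, 0 → sum = 0.2219
V_4 = 0.2219 / l_4 = 0.2219 / 0.08 = 2.77375 → 2.774

2.774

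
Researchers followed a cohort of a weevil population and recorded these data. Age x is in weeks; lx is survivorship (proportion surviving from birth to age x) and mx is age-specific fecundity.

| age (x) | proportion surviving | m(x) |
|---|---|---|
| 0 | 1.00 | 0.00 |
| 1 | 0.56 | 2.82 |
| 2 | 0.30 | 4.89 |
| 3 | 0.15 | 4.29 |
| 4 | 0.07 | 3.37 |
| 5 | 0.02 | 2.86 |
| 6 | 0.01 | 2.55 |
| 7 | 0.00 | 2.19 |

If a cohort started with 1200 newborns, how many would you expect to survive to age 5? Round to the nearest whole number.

Expected survivors = N0 · l_5 = 1200 × 0.02 = 24 → 24

24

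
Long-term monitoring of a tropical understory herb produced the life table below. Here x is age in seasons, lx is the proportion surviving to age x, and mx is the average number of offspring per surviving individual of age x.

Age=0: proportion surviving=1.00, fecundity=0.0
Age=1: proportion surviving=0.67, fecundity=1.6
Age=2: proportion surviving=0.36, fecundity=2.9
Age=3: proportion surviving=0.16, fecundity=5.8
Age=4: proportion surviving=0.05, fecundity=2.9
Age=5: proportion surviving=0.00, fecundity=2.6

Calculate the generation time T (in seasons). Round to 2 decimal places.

2.05

lx·mx: 0, 1.072, 1.044, 0.928, 0.145, 0 → R0 = 3.189
x·lx·mx: 0, 1.072, 2.088, 2.784, 0.58, 0 → Σ = 6.524
T = 6.524 / 3.189 = 2.045782… → 2.05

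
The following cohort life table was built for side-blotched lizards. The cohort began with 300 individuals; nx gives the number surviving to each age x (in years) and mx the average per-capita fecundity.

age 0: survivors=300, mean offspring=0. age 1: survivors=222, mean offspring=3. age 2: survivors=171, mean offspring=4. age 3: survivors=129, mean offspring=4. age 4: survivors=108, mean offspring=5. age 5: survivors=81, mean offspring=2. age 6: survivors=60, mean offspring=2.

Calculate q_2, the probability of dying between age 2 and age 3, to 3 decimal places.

lx = nx/n0 = nx/300: 1, 0.74, 0.57, 0.43, 0.36, 0.27, 0.2
q_2 = (l_2 − l_3) / l_2 = (0.57 − 0.43) / 0.57
     = 0.14 / 0.57 = 0.245614… → 0.246

0.246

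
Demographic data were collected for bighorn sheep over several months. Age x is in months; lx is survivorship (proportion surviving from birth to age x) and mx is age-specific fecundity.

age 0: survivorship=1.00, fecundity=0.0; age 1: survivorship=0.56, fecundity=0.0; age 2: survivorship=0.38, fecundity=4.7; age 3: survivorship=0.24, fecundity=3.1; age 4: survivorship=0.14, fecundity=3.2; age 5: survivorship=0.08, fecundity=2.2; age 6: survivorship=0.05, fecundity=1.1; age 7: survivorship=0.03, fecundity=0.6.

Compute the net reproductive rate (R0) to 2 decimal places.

3.23

lx·mx by age: 0, 0, 1.786, 0.744, 0.448, 0.176, 0.055, 0.018
R0 = Σ lx·mx = 3.227 → 3.23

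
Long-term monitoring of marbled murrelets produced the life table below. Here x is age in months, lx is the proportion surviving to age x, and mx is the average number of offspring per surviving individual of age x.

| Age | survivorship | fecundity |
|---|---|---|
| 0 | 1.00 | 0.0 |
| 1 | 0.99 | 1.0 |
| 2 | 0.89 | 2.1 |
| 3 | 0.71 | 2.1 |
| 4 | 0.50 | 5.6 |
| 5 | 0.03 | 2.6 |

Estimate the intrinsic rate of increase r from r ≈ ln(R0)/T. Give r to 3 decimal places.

0.688

R0 = Σ lx·mx = 0 + 0.99 + 1.869 + 1.491 + 2.8 + 0.078 = 7.228
Σ x·lx·mx = 20.791; T = 20.791/7.228 = 2.87645…
r ≈ ln(R0)/T = ln(7.228)/2.87645… = 0.68764… → 0.688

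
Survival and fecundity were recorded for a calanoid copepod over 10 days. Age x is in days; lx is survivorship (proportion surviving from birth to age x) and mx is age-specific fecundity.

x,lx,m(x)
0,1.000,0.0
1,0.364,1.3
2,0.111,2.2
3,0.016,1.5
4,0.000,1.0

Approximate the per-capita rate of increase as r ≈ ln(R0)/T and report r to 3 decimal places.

R0 = Σ lx·mx = 0 + 0.4732 + 0.2442 + 0.024 + 0 = 0.7414
Σ x·lx·mx = 1.0336; T = 1.0336/0.7414 = 1.39412…
r ≈ ln(R0)/T = ln(0.7414)/1.39412… = -0.21463… → -0.215

-0.215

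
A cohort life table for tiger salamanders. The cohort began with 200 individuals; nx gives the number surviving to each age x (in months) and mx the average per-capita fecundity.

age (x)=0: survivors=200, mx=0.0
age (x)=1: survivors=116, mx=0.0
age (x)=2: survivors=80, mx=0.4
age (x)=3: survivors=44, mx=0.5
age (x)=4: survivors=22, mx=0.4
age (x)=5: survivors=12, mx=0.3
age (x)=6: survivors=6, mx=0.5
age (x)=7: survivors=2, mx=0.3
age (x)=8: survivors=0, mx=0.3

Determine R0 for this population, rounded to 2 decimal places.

lx = nx/n0 = nx/200: 1, 0.58, 0.4, 0.22, 0.11, 0.06, 0.03, 0.01, 0
lx·mx by age: 0, 0, 0.16, 0.11, 0.044, 0.018, 0.015, 0.003, 0
R0 = Σ lx·mx = 0.35 → 0.35

0.35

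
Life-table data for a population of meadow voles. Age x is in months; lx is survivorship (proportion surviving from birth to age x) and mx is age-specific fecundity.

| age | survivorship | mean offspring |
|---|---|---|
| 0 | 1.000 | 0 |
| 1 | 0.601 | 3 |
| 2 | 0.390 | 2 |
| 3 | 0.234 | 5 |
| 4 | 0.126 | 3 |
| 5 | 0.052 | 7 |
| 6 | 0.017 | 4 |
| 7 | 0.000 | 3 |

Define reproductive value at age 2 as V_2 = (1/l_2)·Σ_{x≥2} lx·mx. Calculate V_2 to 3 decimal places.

7.077

lx·mx for x ≥ 2: 0.78, 1.17, 0.378, 0.364, 0.068, 0 → sum = 2.76
V_2 = 2.76 / l_2 = 2.76 / 0.39 = 7.076923… → 7.077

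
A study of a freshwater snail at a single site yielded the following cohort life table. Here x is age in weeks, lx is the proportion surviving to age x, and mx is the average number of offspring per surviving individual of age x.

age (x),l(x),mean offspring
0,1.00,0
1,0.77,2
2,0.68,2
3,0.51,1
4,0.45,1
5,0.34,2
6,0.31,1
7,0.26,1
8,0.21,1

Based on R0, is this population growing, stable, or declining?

R0 = Σ lx·mx = 0 + 1.54 + 1.36 + 0.51 + 0.45 + 0.68 + 0.31 + 0.26 + 0.21 = 5.32
R0 > 1, so the population is growing.

growing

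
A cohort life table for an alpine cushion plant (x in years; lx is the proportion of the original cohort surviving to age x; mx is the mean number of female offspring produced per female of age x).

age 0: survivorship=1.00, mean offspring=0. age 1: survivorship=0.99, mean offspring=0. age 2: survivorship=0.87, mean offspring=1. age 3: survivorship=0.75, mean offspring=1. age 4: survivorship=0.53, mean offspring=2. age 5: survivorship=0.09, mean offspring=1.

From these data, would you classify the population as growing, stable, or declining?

growing

R0 = Σ lx·mx = 0 + 0 + 0.87 + 0.75 + 1.06 + 0.09 = 2.77
R0 > 1, so the population is growing.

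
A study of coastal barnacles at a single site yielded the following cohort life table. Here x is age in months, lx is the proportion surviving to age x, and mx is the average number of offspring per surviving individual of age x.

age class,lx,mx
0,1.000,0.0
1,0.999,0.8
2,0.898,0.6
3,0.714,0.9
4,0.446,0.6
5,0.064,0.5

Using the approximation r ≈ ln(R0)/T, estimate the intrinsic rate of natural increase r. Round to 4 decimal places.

R0 = Σ lx·mx = 0 + 0.7992 + 0.5388 + 0.6426 + 0.2676 + 0.032 = 2.2802
Σ x·lx·mx = 5.035; T = 5.035/2.2802 = 2.20814…
r ≈ ln(R0)/T = ln(2.2802)/2.20814… = 0.373284… → 0.3733

0.3733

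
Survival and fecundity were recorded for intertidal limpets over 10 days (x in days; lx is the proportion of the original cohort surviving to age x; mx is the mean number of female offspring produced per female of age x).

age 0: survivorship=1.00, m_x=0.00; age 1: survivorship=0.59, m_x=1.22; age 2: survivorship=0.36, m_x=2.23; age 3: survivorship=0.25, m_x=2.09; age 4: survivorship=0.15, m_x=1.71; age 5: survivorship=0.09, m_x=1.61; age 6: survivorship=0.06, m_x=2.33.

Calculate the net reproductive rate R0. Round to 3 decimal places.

lx·mx by age: 0, 0.7198, 0.8028, 0.5225, 0.2565, 0.1449, 0.1398
R0 = Σ lx·mx = 2.5863 → 2.586

2.586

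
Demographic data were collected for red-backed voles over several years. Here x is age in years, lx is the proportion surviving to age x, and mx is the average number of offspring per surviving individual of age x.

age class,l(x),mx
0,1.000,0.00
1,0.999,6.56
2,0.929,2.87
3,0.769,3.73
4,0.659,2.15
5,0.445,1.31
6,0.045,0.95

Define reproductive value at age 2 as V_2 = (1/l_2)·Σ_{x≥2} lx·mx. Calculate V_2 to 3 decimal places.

8.156

lx·mx for x ≥ 2: 2.66623, 2.86837, 1.41685, 0.58295, 0.04275 → sum = 7.57715
V_2 = 7.57715 / l_2 = 7.57715 / 0.929 = 8.156243… → 8.156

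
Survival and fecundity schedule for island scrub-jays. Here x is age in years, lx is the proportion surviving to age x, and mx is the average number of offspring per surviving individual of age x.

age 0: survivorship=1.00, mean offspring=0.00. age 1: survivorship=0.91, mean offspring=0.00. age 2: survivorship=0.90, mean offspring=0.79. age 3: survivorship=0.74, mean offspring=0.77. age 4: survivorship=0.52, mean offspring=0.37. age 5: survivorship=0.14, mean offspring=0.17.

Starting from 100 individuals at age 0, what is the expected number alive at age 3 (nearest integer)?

Expected survivors = N0 · l_3 = 100 × 0.74 = 74 → 74

74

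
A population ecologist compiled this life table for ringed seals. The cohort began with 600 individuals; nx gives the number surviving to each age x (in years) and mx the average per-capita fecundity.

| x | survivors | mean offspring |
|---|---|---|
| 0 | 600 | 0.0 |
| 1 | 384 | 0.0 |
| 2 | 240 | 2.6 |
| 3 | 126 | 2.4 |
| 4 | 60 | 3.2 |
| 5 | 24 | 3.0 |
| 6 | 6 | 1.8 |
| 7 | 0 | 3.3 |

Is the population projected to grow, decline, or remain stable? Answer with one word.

lx = nx/n0 = nx/600: 1, 0.64, 0.4, 0.21, 0.1, 0.04, 0.01, 0
R0 = Σ lx·mx = 0 + 0 + 1.04 + 0.504 + 0.32 + 0.12 + 0.018 + 0 = 2.002
R0 > 1, so the population is growing.

growing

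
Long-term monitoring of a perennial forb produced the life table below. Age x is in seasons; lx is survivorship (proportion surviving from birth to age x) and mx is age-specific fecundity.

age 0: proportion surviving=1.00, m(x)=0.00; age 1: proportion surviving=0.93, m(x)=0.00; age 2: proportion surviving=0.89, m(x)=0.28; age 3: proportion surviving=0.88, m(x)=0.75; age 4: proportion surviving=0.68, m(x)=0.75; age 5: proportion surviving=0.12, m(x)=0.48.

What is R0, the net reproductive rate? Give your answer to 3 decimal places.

lx·mx by age: 0, 0, 0.2492, 0.66, 0.51, 0.0576
R0 = Σ lx·mx = 1.4768 → 1.477

1.477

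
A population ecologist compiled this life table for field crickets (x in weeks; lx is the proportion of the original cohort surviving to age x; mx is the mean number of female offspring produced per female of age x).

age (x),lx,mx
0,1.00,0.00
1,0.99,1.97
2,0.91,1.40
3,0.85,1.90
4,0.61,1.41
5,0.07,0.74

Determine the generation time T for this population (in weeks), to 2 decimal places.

lx·mx: 0, 1.9503, 1.274, 1.615, 0.8601, 0.0518 → R0 = 5.7512
x·lx·mx: 0, 1.9503, 2.548, 4.845, 3.4404, 0.259 → Σ = 13.0427
T = 13.0427 / 5.7512 = 2.267822… → 2.27

2.27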